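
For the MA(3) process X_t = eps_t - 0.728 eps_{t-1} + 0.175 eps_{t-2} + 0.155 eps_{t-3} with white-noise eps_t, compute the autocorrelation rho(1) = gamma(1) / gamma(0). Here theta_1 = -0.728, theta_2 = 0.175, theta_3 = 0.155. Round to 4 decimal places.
\rho(1) = -0.5227

For an MA(q) process with theta_0 = 1, the autocovariance is
  gamma(k) = sigma^2 * sum_{i=0..q-k} theta_i * theta_{i+k},
and rho(k) = gamma(k) / gamma(0). Sigma^2 cancels.
  numerator   = (1)*(-0.728) + (-0.728)*(0.175) + (0.175)*(0.155) = -0.828275.
  denominator = (1)^2 + (-0.728)^2 + (0.175)^2 + (0.155)^2 = 1.584634.
  rho(1) = -0.828275 / 1.584634 = -0.5227.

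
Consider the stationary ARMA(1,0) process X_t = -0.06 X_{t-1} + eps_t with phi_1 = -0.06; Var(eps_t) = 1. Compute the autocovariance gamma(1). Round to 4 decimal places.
\gamma(1) = -0.0602

Multiply the model equation by X_{t-k} and take expectations. With theta_0 = psi_0 = 1 and psi_j the MA(infinity) weights, this gives
  gamma(k) - sum_i phi_i gamma(k-i) = c_k,
  c_k = sigma^2 * sum_{j=k..q} theta_j psi_{j-k}   (c_k = 0 for k > q),
using gamma(-m) = gamma(m).
Pure AR (q = 0): c_0 = sigma^2 = 1, c_k = 0 for k >= 1.
Equations for k = 0 and k = 1 (AR order 1):
  gamma(0) = phi_1 gamma(1) + c_0
  gamma(1) = phi_1 gamma(0) + c_1
Substituting the second into the first: gamma(0) (1 - phi_1^2) = c_0 + phi_1 c_1, so
  gamma(0) = c_0 / (1 - phi_1^2) = 1 / (1 - (-0.06)^2) = 1 / 0.9964 = 1.003613.
  gamma(1) = phi_1 gamma(0) = (-0.06)(1.003613) = -0.060217.
Therefore gamma(1) = -0.0602 (to 4 decimal places).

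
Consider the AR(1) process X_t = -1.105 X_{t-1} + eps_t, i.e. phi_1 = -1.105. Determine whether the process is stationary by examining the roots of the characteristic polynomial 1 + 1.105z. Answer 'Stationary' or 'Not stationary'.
\text{Not stationary}

The AR(p) characteristic polynomial is P(z) = 1 + 1.105z.
Stationarity requires all roots to lie outside the unit circle, i.e. |z| > 1 for every root.
This is linear in z: 1 + (1.105) z = 0  =>  z = -1/(1.105) = -0.904977,  |z| = 0.904977.
Moduli of all roots: 0.9050.
All moduli strictly greater than 1? No.
Verdict: Not stationary.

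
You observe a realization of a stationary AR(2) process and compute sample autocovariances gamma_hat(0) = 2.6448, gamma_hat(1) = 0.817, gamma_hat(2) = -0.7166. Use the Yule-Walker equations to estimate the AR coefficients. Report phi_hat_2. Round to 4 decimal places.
\hat\phi_{2} = -0.4050

The Yule-Walker equations for an AR(p) process read, in matrix form,
  Gamma_p phi = r_p,   with   (Gamma_p)_{ij} = gamma(|i - j|),
                       (r_p)_i = gamma(i),   i,j = 1..p.
Substitute the sample gammas (Toeplitz matrix and right-hand side of size 2):
  Gamma_p = [[2.6448, 0.817], [0.817, 2.6448]]
  r_p     = [0.817, -0.7166]
Written out:
  2.6448 phi_1 + 0.817 phi_2 = 0.817
  0.817 phi_1 + 2.6448 phi_2 = -0.7166
Solve by Cramer's rule:
  det = gamma(0)^2 - gamma(1)^2 = (2.6448)^2 - (0.817)^2 = 6.99496704 - 0.667489 = 6.32747804
  phi_hat_1 = [gamma(1) gamma(0) - gamma(1) gamma(2)] / det = [(0.817)(2.6448) - (0.817)(-0.7166)] / 6.32747804 = 2.7462638 / 6.32747804 = 0.434
  phi_hat_2 = [gamma(0) gamma(2) - gamma(1)^2] / det = [(2.6448)(-0.7166) - (0.817)^2] / 6.32747804 = -2.56275268 / 6.32747804 = -0.405
So phi_hat = [0.4340, -0.4050].
Therefore phi_hat_2 = -0.4050.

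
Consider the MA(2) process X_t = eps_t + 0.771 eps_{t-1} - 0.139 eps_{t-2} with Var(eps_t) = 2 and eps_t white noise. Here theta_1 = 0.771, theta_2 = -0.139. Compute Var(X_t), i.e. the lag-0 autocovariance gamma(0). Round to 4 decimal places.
\gamma(0) = 3.2275

For an MA(q) process X_t = eps_t + sum_i theta_i eps_{t-i} with
Var(eps_t) = sigma^2, the variance is
  gamma(0) = sigma^2 * (1 + sum_i theta_i^2).
  sum_i theta_i^2 = (0.771)^2 + (-0.139)^2 = 0.594441 + 0.019321 = 0.613762.
  gamma(0) = 2 * (1 + 0.613762) = 2 * 1.613762 = 3.227524, which rounds to 3.2275.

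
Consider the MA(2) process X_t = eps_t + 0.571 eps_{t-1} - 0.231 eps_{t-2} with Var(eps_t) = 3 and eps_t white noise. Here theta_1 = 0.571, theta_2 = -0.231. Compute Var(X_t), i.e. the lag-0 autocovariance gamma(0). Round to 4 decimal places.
\gamma(0) = 4.1382

For an MA(q) process X_t = eps_t + sum_i theta_i eps_{t-i} with
Var(eps_t) = sigma^2, the variance is
  gamma(0) = sigma^2 * (1 + sum_i theta_i^2).
  sum_i theta_i^2 = (0.571)^2 + (-0.231)^2 = 0.326041 + 0.053361 = 0.379402.
  gamma(0) = 3 * (1 + 0.379402) = 3 * 1.379402 = 4.138206, which rounds to 4.1382.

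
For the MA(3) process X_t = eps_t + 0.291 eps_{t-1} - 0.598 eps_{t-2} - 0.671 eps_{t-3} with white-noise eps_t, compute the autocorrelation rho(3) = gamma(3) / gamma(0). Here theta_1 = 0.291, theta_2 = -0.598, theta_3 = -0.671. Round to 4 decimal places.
\rho(3) = -0.3546

For an MA(q) process with theta_0 = 1, the autocovariance is
  gamma(k) = sigma^2 * sum_{i=0..q-k} theta_i * theta_{i+k},
and rho(k) = gamma(k) / gamma(0). Sigma^2 cancels.
  numerator   = (1)*(-0.671) = -0.671.
  denominator = (1)^2 + (0.291)^2 + (-0.598)^2 + (-0.671)^2 = 1.892526.
  rho(3) = -0.671 / 1.892526 = -0.3546.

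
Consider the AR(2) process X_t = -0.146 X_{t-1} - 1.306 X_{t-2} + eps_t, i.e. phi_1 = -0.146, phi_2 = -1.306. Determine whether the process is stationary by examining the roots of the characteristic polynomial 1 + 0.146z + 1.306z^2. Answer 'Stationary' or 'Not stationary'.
\text{Not stationary}

The AR(p) characteristic polynomial is P(z) = 1 + 0.146z + 1.306z^2.
Stationarity requires all roots to lie outside the unit circle, i.e. |z| > 1 for every root.
Set 1 + (0.146) z + (1.306) z^2 = 0, i.e. a z^2 + b z + c = 0 with a = 1.306, b = 0.146, c = 1.
Discriminant D = b^2 - 4ac = (0.146)^2 - 4*(1.306)*1 = 0.021316 - (5.224) = -5.202684.
D < 0, so the roots are the complex-conjugate pair z = (-b +/- i sqrt(-D)) / (2a) = -0.0559 +/- 0.8733i.
For a conjugate pair |z|^2 = z * conj(z) = (product of roots) = c/a = 1/(1.306) = 0.765697, so |z| = sqrt(0.765697) = 0.875 for both roots.
Moduli of all roots: 0.8750, 0.8750.
All moduli strictly greater than 1? No.
Verdict: Not stationary.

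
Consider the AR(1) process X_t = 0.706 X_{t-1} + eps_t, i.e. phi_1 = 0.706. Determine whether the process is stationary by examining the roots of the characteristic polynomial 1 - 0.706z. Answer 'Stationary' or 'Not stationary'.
\text{Stationary}

The AR(p) characteristic polynomial is P(z) = 1 - 0.706z.
Stationarity requires all roots to lie outside the unit circle, i.e. |z| > 1 for every root.
This is linear in z: 1 + (-0.706) z = 0  =>  z = -1/(-0.706) = 1.416431,  |z| = 1.416431.
Moduli of all roots: 1.4164.
All moduli strictly greater than 1? Yes.
Verdict: Stationary.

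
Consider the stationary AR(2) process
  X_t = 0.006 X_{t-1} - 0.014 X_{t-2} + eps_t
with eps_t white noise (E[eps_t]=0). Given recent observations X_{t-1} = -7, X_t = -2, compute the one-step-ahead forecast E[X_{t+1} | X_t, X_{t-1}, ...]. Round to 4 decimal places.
E[X_{t+1} \mid \mathcal F_t] = 0.0860

For an AR(p) model X_t = c + sum_i phi_i X_{t-i} + eps_t, the
one-step-ahead conditional mean is
  E[X_{t+1} | X_t, ...] = c + sum_i phi_i X_{t+1-i}.
Substitute known values:
  E[X_{t+1} | ...] = (0.006) * (-2) + (-0.014) * (-7)
                   = 0.0860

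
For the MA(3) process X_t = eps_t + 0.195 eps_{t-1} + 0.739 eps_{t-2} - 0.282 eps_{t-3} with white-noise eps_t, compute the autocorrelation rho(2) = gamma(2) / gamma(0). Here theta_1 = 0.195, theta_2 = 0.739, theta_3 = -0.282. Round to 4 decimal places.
\rho(2) = 0.4111

For an MA(q) process with theta_0 = 1, the autocovariance is
  gamma(k) = sigma^2 * sum_{i=0..q-k} theta_i * theta_{i+k},
and rho(k) = gamma(k) / gamma(0). Sigma^2 cancels.
  numerator   = (1)*(0.739) + (0.195)*(-0.282) = 0.68401.
  denominator = (1)^2 + (0.195)^2 + (0.739)^2 + (-0.282)^2 = 1.66367.
  rho(2) = 0.68401 / 1.66367 = 0.4111.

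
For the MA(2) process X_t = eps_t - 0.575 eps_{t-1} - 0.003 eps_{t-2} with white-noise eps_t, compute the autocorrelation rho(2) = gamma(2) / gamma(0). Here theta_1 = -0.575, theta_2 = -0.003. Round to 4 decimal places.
\rho(2) = -0.0023

For an MA(q) process with theta_0 = 1, the autocovariance is
  gamma(k) = sigma^2 * sum_{i=0..q-k} theta_i * theta_{i+k},
and rho(k) = gamma(k) / gamma(0). Sigma^2 cancels.
  numerator   = (1)*(-0.003) = -0.003.
  denominator = (1)^2 + (-0.575)^2 + (-0.003)^2 = 1.330634.
  rho(2) = -0.003 / 1.330634 = -0.0023.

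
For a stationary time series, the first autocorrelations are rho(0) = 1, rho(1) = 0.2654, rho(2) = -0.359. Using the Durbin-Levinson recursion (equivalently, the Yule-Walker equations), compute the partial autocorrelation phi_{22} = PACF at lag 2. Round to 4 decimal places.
\phi_{22} = -0.4620

The PACF at lag k is phi_{kk}, the last component of the solution
to the Yule-Walker system G_k phi = r_k where
  (G_k)_{ij} = rho(|i - j|), (r_k)_i = rho(i), i,j = 1..k.
Equivalently, Durbin-Levinson gives phi_{kk} iteratively:
  phi_{11} = rho(1)
  phi_{kk} = [rho(k) - sum_{j=1..k-1} phi_{k-1,j} rho(k-j)]
            / [1 - sum_{j=1..k-1} phi_{k-1,j} rho(j)],
  phi_{k,j} = phi_{k-1,j} - phi_{kk} phi_{k-1,k-j},  j = 1..k-1.
Step k = 1:
  phi_11 = rho(1) = 0.2654.
Step k = 2:
  phi_22 = [rho(2) - phi_11 rho(1)] / [1 - phi_11 rho(1)] = [-0.359 - (0.2654)(0.2654)] / [1 - (0.2654)(0.2654)]
         = -0.42943716 / 0.92956284 = -0.462.
Therefore phi_{22} = -0.4620.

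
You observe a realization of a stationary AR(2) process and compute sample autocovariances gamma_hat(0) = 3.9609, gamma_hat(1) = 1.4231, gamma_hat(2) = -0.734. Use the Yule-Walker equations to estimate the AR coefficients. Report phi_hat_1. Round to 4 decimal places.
\hat\phi_{1} = 0.4890

The Yule-Walker equations for an AR(p) process read, in matrix form,
  Gamma_p phi = r_p,   with   (Gamma_p)_{ij} = gamma(|i - j|),
                       (r_p)_i = gamma(i),   i,j = 1..p.
Substitute the sample gammas (Toeplitz matrix and right-hand side of size 2):
  Gamma_p = [[3.9609, 1.4231], [1.4231, 3.9609]]
  r_p     = [1.4231, -0.734]
Written out:
  3.9609 phi_1 + 1.4231 phi_2 = 1.4231
  1.4231 phi_1 + 3.9609 phi_2 = -0.734
Solve by Cramer's rule:
  det = gamma(0)^2 - gamma(1)^2 = (3.9609)^2 - (1.4231)^2 = 15.68872881 - 2.02521361 = 13.6635152
  phi_hat_1 = [gamma(1) gamma(0) - gamma(1) gamma(2)] / det = [(1.4231)(3.9609) - (1.4231)(-0.734)] / 13.6635152 = 6.68131219 / 13.6635152 = 0.489
  phi_hat_2 = [gamma(0) gamma(2) - gamma(1)^2] / det = [(3.9609)(-0.734) - (1.4231)^2] / 13.6635152 = -4.93251421 / 13.6635152 = -0.361
So phi_hat = [0.4890, -0.3610].
Therefore phi_hat_1 = 0.4890.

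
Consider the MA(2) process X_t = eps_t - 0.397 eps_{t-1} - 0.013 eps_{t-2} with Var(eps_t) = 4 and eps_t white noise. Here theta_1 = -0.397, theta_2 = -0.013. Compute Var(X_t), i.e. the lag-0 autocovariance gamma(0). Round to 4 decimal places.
\gamma(0) = 4.6311

For an MA(q) process X_t = eps_t + sum_i theta_i eps_{t-i} with
Var(eps_t) = sigma^2, the variance is
  gamma(0) = sigma^2 * (1 + sum_i theta_i^2).
  sum_i theta_i^2 = (-0.397)^2 + (-0.013)^2 = 0.157609 + 0.000169 = 0.157778.
  gamma(0) = 4 * (1 + 0.157778) = 4 * 1.157778 = 4.631112, which rounds to 4.6311.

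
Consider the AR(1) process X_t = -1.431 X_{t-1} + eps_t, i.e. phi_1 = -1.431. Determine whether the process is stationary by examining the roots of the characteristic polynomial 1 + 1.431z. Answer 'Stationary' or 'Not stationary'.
\text{Not stationary}

The AR(p) characteristic polynomial is P(z) = 1 + 1.431z.
Stationarity requires all roots to lie outside the unit circle, i.e. |z| > 1 for every root.
This is linear in z: 1 + (1.431) z = 0  =>  z = -1/(1.431) = -0.698812,  |z| = 0.698812.
Moduli of all roots: 0.6988.
All moduli strictly greater than 1? No.
Verdict: Not stationary.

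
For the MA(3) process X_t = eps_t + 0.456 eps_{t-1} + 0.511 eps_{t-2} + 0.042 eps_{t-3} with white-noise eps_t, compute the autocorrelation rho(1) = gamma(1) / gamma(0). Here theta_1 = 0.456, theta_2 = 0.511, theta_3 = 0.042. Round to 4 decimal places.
\rho(1) = 0.4830

For an MA(q) process with theta_0 = 1, the autocovariance is
  gamma(k) = sigma^2 * sum_{i=0..q-k} theta_i * theta_{i+k},
and rho(k) = gamma(k) / gamma(0). Sigma^2 cancels.
  numerator   = (1)*(0.456) + (0.456)*(0.511) + (0.511)*(0.042) = 0.710478.
  denominator = (1)^2 + (0.456)^2 + (0.511)^2 + (0.042)^2 = 1.470821.
  rho(1) = 0.710478 / 1.470821 = 0.4830.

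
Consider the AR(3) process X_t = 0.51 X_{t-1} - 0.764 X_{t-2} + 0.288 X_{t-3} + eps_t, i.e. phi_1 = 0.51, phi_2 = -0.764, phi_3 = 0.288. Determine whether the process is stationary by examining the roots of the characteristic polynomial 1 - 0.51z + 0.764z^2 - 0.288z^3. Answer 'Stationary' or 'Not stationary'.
\text{Stationary}

The AR(p) characteristic polynomial is P(z) = 1 - 0.51z + 0.764z^2 - 0.288z^3.
Stationarity requires all roots to lie outside the unit circle, i.e. |z| > 1 for every root.
Degree 3: look for a simple real root z0 first, then factor out (1 - z/z0) and solve the remaining quadratic.
Testing z0 = 2.5: P(2.5) = 1 + (-0.51)(2.5) + (0.764)(2.5)^2 + (-0.288)(2.5)^3
  = 1 + (-1.275) + (4.775) + (-4.5) = 0.  So z_0 = 2.5 is a root, |z_0| = 2.5.
Divide out the factor (1 - 0.4 z) = (1 - z/z0) (since 1/z0 = 0.4):
  P(z) = (1 - 0.4 z)(1 + (-0.11) z + (0.72) z^2)
  [check: z-coef -0.11 - (0.4) = -0.51; z^2-coef 0.72 - (0.4)(-0.11) = 0.764; z^3-coef -(0.4)(0.72) = -0.288.]
Remaining roots from the quadratic factor 1 + (-0.11) z + (0.72) z^2:
  Set 1 + (-0.11) z + (0.72) z^2 = 0, i.e. a z^2 + b z + c = 0 with a = 0.72, b = -0.11, c = 1.
  Discriminant D = b^2 - 4ac = (-0.11)^2 - 4*(0.72)*1 = 0.0121 - (2.88) = -2.8679.
  D < 0, so the roots are the complex-conjugate pair z = (-b +/- i sqrt(-D)) / (2a) = 0.0764 +/- 1.176i.
  For a conjugate pair |z|^2 = z * conj(z) = (product of roots) = c/a = 1/(0.72) = 1.388889, so |z| = sqrt(1.388889) = 1.1785 for both roots.
Moduli of all roots: 2.5000, 1.1785, 1.1785.
All moduli strictly greater than 1? Yes.
Verdict: Stationary.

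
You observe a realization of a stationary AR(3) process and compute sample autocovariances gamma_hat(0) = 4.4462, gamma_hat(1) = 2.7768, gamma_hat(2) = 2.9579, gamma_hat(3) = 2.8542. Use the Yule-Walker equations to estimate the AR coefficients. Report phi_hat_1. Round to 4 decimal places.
\hat\phi_{1} = 0.2200

The Yule-Walker equations for an AR(p) process read, in matrix form,
  Gamma_p phi = r_p,   with   (Gamma_p)_{ij} = gamma(|i - j|),
                       (r_p)_i = gamma(i),   i,j = 1..p.
Substitute the sample gammas (Toeplitz matrix and right-hand side of size 3):
  Gamma_p = [[4.4462, 2.7768, 2.9579], [2.7768, 4.4462, 2.7768], [2.9579, 2.7768, 4.4462]]
  r_p     = [2.7768, 2.9579, 2.8542]
Written out (R1..R3):
  (R1) 4.4462 phi_1 + 2.7768 phi_2 + 2.9579 phi_3 = 2.7768
  (R2) 2.7768 phi_1 + 4.4462 phi_2 + 2.7768 phi_3 = 2.9579
  (R3) 2.9579 phi_1 + 2.7768 phi_2 + 4.4462 phi_3 = 2.8542
Gaussian elimination:
  R2 <- R2 - (2.7768/4.4462) R1 = R2 - (0.624533) R1:  2.711996 phi_2 + 0.929493 phi_3 = 1.223696
  R3 <- R3 - (2.9579/4.4462) R1 = R3 - (0.665265) R1:  0.929493 phi_2 + 2.478413 phi_3 = 1.006893
  R3 <- R3 - (0.929493/2.711996) R2 = R3 - (0.342734) R2:  2.159845 phi_3 = 0.587491
Back-substitution:
  phi_hat_3 = 0.587491 / 2.159845 = 0.272006
  phi_hat_2 = (1.223696 - (0.929493)(0.272006)) / 2.711996 = 0.35799
  phi_hat_1 = (2.7768 - (2.7768)(0.35799) - (2.9579)(0.272006)) / 4.4462 = 0.22
So phi_hat = [0.2200, 0.3580, 0.2720].
Therefore phi_hat_1 = 0.2200.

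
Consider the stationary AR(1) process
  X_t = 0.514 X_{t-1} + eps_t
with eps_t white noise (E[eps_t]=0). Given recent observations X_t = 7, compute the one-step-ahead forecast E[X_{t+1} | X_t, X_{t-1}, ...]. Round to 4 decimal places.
E[X_{t+1} \mid \mathcal F_t] = 3.5980

For an AR(p) model X_t = c + sum_i phi_i X_{t-i} + eps_t, the
one-step-ahead conditional mean is
  E[X_{t+1} | X_t, ...] = c + sum_i phi_i X_{t+1-i}.
Substitute known values:
  E[X_{t+1} | ...] = (0.514) * (7)
                   = 3.5980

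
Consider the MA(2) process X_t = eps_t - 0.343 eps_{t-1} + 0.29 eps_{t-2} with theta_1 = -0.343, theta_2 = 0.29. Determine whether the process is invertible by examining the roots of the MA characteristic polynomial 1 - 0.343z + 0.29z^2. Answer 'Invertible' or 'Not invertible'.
\text{Invertible}

The MA(q) characteristic polynomial is P(z) = 1 - 0.343z + 0.29z^2.
Invertibility requires all roots to lie outside the unit circle, i.e. |z| > 1 for every root.
Set 1 + (-0.343) z + (0.29) z^2 = 0, i.e. a z^2 + b z + c = 0 with a = 0.29, b = -0.343, c = 1.
Discriminant D = b^2 - 4ac = (-0.343)^2 - 4*(0.29)*1 = 0.117649 - (1.16) = -1.042351.
D < 0, so the roots are the complex-conjugate pair z = (-b +/- i sqrt(-D)) / (2a) = 0.5914 +/- 1.7603i.
For a conjugate pair |z|^2 = z * conj(z) = (product of roots) = c/a = 1/(0.29) = 3.448276, so |z| = sqrt(3.448276) = 1.857 for both roots.
Moduli of all roots: 1.8570, 1.8570.
All moduli strictly greater than 1? Yes.
Verdict: Invertible.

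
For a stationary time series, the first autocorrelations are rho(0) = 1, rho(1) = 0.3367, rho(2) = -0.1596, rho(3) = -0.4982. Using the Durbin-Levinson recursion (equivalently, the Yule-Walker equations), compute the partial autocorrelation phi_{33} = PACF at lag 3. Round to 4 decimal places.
\phi_{33} = -0.4040

The PACF at lag k is phi_{kk}, the last component of the solution
to the Yule-Walker system G_k phi = r_k where
  (G_k)_{ij} = rho(|i - j|), (r_k)_i = rho(i), i,j = 1..k.
Equivalently, Durbin-Levinson gives phi_{kk} iteratively:
  phi_{11} = rho(1)
  phi_{kk} = [rho(k) - sum_{j=1..k-1} phi_{k-1,j} rho(k-j)]
            / [1 - sum_{j=1..k-1} phi_{k-1,j} rho(j)],
  phi_{k,j} = phi_{k-1,j} - phi_{kk} phi_{k-1,k-j},  j = 1..k-1.
Step k = 1:
  phi_11 = rho(1) = 0.3367.
Step k = 2:
  phi_22 = [rho(2) - phi_11 rho(1)] / [1 - phi_11 rho(1)] = [-0.1596 - (0.3367)(0.3367)] / [1 - (0.3367)(0.3367)]
         = -0.27296689 / 0.88663311 = -0.307869.
  Update: phi_21 = phi_11 - phi_22 phi_11 = 0.3367 - (-0.307869)(0.3367) = 0.44036.
Step k = 3:
  phi_33 = [rho(3) - phi_21 rho(2) - phi_22 rho(1)] / [1 - phi_21 rho(1) - phi_22 rho(2)]
    numerator   = -0.4982 - (0.44036)(-0.1596) - (-0.307869)(0.3367) = -0.32425911
    denominator = 1 - (0.44036)(0.3367) - (-0.307869)(-0.1596) = 0.80259505
  phi_33 = -0.32425911 / 0.80259505 = -0.404.
Therefore phi_{33} = -0.4040.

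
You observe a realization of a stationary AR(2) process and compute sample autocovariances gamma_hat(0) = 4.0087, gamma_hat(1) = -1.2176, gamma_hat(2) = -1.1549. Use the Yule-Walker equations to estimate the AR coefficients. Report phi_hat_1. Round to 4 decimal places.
\hat\phi_{1} = -0.4310

The Yule-Walker equations for an AR(p) process read, in matrix form,
  Gamma_p phi = r_p,   with   (Gamma_p)_{ij} = gamma(|i - j|),
                       (r_p)_i = gamma(i),   i,j = 1..p.
Substitute the sample gammas (Toeplitz matrix and right-hand side of size 2):
  Gamma_p = [[4.0087, -1.2176], [-1.2176, 4.0087]]
  r_p     = [-1.2176, -1.1549]
Written out:
  4.0087 phi_1 - 1.2176 phi_2 = -1.2176
  -1.2176 phi_1 + 4.0087 phi_2 = -1.1549
Solve by Cramer's rule:
  det = gamma(0)^2 - gamma(1)^2 = (4.0087)^2 - (-1.2176)^2 = 16.06967569 - 1.48254976 = 14.58712593
  phi_hat_1 = [gamma(1) gamma(0) - gamma(1) gamma(2)] / det = [(-1.2176)(4.0087) - (-1.2176)(-1.1549)] / 14.58712593 = -6.28719936 / 14.58712593 = -0.431
  phi_hat_2 = [gamma(0) gamma(2) - gamma(1)^2] / det = [(4.0087)(-1.1549) - (-1.2176)^2] / 14.58712593 = -6.11219739 / 14.58712593 = -0.419
So phi_hat = [-0.4310, -0.4190].
Therefore phi_hat_1 = -0.4310.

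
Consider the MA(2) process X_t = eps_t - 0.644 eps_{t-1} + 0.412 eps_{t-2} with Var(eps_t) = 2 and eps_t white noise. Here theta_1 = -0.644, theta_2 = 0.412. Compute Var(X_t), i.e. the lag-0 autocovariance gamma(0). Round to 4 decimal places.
\gamma(0) = 3.1690

For an MA(q) process X_t = eps_t + sum_i theta_i eps_{t-i} with
Var(eps_t) = sigma^2, the variance is
  gamma(0) = sigma^2 * (1 + sum_i theta_i^2).
  sum_i theta_i^2 = (-0.644)^2 + (0.412)^2 = 0.414736 + 0.169744 = 0.58448.
  gamma(0) = 2 * (1 + 0.58448) = 2 * 1.58448 = 3.16896, which rounds to 3.1690.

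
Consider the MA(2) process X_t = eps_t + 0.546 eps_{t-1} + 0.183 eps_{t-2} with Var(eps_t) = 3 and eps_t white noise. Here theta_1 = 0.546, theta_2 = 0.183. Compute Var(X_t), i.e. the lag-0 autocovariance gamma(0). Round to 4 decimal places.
\gamma(0) = 3.9948

For an MA(q) process X_t = eps_t + sum_i theta_i eps_{t-i} with
Var(eps_t) = sigma^2, the variance is
  gamma(0) = sigma^2 * (1 + sum_i theta_i^2).
  sum_i theta_i^2 = (0.546)^2 + (0.183)^2 = 0.298116 + 0.033489 = 0.331605.
  gamma(0) = 3 * (1 + 0.331605) = 3 * 1.331605 = 3.994815, which rounds to 3.9948.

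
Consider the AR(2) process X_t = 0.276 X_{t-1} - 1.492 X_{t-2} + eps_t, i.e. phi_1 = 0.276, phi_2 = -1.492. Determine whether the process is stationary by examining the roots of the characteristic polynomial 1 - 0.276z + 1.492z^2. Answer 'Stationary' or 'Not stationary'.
\text{Not stationary}

The AR(p) characteristic polynomial is P(z) = 1 - 0.276z + 1.492z^2.
Stationarity requires all roots to lie outside the unit circle, i.e. |z| > 1 for every root.
Set 1 + (-0.276) z + (1.492) z^2 = 0, i.e. a z^2 + b z + c = 0 with a = 1.492, b = -0.276, c = 1.
Discriminant D = b^2 - 4ac = (-0.276)^2 - 4*(1.492)*1 = 0.076176 - (5.968) = -5.891824.
D < 0, so the roots are the complex-conjugate pair z = (-b +/- i sqrt(-D)) / (2a) = 0.0925 +/- 0.8134i.
For a conjugate pair |z|^2 = z * conj(z) = (product of roots) = c/a = 1/(1.492) = 0.670241, so |z| = sqrt(0.670241) = 0.8187 for both roots.
Moduli of all roots: 0.8187, 0.8187.
All moduli strictly greater than 1? No.
Verdict: Not stationary.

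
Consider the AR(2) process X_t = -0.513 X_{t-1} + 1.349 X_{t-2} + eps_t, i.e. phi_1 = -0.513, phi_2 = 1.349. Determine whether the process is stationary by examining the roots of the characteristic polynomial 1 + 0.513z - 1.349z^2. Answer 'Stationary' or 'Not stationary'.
\text{Not stationary}

The AR(p) characteristic polynomial is P(z) = 1 + 0.513z - 1.349z^2.
Stationarity requires all roots to lie outside the unit circle, i.e. |z| > 1 for every root.
Set 1 + (0.513) z + (-1.349) z^2 = 0, i.e. a z^2 + b z + c = 0 with a = -1.349, b = 0.513, c = 1.
Discriminant D = b^2 - 4ac = (0.513)^2 - 4*(-1.349)*1 = 0.263169 - (-5.396) = 5.659169.
D >= 0, so the roots are real: z = (-b +/- sqrt(D)) / (2a) = (-0.513 +/- 2.378901) / (-2.698).
  z_1 = (-0.513 + 2.378901) / (-2.698) = -0.6916,   |z_1| = 0.6916.
  z_2 = (-0.513 - 2.378901) / (-2.698) = 1.0719,   |z_2| = 1.0719.
Moduli of all roots: 0.6916, 1.0719.
All moduli strictly greater than 1? No.
Verdict: Not stationary.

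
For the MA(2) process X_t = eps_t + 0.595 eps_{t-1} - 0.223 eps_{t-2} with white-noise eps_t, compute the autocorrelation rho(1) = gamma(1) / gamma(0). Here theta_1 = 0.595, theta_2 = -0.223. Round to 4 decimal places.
\rho(1) = 0.3293

For an MA(q) process with theta_0 = 1, the autocovariance is
  gamma(k) = sigma^2 * sum_{i=0..q-k} theta_i * theta_{i+k},
and rho(k) = gamma(k) / gamma(0). Sigma^2 cancels.
  numerator   = (1)*(0.595) + (0.595)*(-0.223) = 0.462315.
  denominator = (1)^2 + (0.595)^2 + (-0.223)^2 = 1.403754.
  rho(1) = 0.462315 / 1.403754 = 0.3293.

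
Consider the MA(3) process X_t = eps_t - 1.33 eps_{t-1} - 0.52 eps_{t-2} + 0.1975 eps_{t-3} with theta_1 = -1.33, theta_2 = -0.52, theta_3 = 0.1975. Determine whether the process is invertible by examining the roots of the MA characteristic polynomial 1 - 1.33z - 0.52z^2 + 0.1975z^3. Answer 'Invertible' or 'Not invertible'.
\text{Not invertible}

The MA(q) characteristic polynomial is P(z) = 1 - 1.33z - 0.52z^2 + 0.1975z^3.
Invertibility requires all roots to lie outside the unit circle, i.e. |z| > 1 for every root.
Degree 3: look for a simple real root z0 first, then factor out (1 - z/z0) and solve the remaining quadratic.
Testing z0 = 4: P(4) = 1 + (-1.33)(4) + (-0.52)(4)^2 + (0.1975)(4)^3
  = 1 + (-5.32) + (-8.32) + (12.64) = 0.  So z_0 = 4 is a root, |z_0| = 4.
Divide out the factor (1 - 0.25 z) = (1 - z/z0) (since 1/z0 = 0.25):
  P(z) = (1 - 0.25 z)(1 + (-1.08) z + (-0.79) z^2)
  [check: z-coef -1.08 - (0.25) = -1.33; z^2-coef -0.79 - (0.25)(-1.08) = -0.52; z^3-coef -(0.25)(-0.79) = 0.1975.]
Remaining roots from the quadratic factor 1 + (-1.08) z + (-0.79) z^2:
  Set 1 + (-1.08) z + (-0.79) z^2 = 0, i.e. a z^2 + b z + c = 0 with a = -0.79, b = -1.08, c = 1.
  Discriminant D = b^2 - 4ac = (-1.08)^2 - 4*(-0.79)*1 = 1.1664 - (-3.16) = 4.3264.
  D >= 0, so the roots are real: z = (-b +/- sqrt(D)) / (2a) = (1.08 +/- 2.08) / (-1.58).
    z_1 = (1.08 + 2.08) / (-1.58) = -2,   |z_1| = 2.
    z_2 = (1.08 - 2.08) / (-1.58) = 0.6329,   |z_2| = 0.6329.
Moduli of all roots: 4.0000, 2.0000, 0.6329.
All moduli strictly greater than 1? No.
Verdict: Not invertible.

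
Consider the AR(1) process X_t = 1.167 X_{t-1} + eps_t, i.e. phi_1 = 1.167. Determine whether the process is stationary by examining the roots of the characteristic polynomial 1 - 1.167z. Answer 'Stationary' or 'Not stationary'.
\text{Not stationary}

The AR(p) characteristic polynomial is P(z) = 1 - 1.167z.
Stationarity requires all roots to lie outside the unit circle, i.e. |z| > 1 for every root.
This is linear in z: 1 + (-1.167) z = 0  =>  z = -1/(-1.167) = 0.856898,  |z| = 0.856898.
Moduli of all roots: 0.8569.
All moduli strictly greater than 1? No.
Verdict: Not stationary.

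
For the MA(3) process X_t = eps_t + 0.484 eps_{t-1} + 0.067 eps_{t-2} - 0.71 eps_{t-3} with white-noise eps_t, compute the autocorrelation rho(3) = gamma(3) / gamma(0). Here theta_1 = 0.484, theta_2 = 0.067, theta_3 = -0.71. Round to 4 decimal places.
\rho(3) = -0.4074

For an MA(q) process with theta_0 = 1, the autocovariance is
  gamma(k) = sigma^2 * sum_{i=0..q-k} theta_i * theta_{i+k},
and rho(k) = gamma(k) / gamma(0). Sigma^2 cancels.
  numerator   = (1)*(-0.71) = -0.71.
  denominator = (1)^2 + (0.484)^2 + (0.067)^2 + (-0.71)^2 = 1.742845.
  rho(3) = -0.71 / 1.742845 = -0.4074.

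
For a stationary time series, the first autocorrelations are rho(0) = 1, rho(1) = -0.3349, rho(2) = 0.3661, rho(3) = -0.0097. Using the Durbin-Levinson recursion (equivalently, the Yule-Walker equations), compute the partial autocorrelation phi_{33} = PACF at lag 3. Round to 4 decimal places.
\phi_{33} = 0.2130

The PACF at lag k is phi_{kk}, the last component of the solution
to the Yule-Walker system G_k phi = r_k where
  (G_k)_{ij} = rho(|i - j|), (r_k)_i = rho(i), i,j = 1..k.
Equivalently, Durbin-Levinson gives phi_{kk} iteratively:
  phi_{11} = rho(1)
  phi_{kk} = [rho(k) - sum_{j=1..k-1} phi_{k-1,j} rho(k-j)]
            / [1 - sum_{j=1..k-1} phi_{k-1,j} rho(j)],
  phi_{k,j} = phi_{k-1,j} - phi_{kk} phi_{k-1,k-j},  j = 1..k-1.
Step k = 1:
  phi_11 = rho(1) = -0.3349.
Step k = 2:
  phi_22 = [rho(2) - phi_11 rho(1)] / [1 - phi_11 rho(1)] = [0.3661 - (-0.3349)(-0.3349)] / [1 - (-0.3349)(-0.3349)]
         = 0.25394199 / 0.88784199 = 0.286022.
  Update: phi_21 = phi_11 - phi_22 phi_11 = -0.3349 - (0.286022)(-0.3349) = -0.239111.
Step k = 3:
  phi_33 = [rho(3) - phi_21 rho(2) - phi_22 rho(1)] / [1 - phi_21 rho(1) - phi_22 rho(2)]
    numerator   = -0.0097 - (-0.239111)(0.3661) - (0.286022)(-0.3349) = 0.17362731
    denominator = 1 - (-0.239111)(-0.3349) - (0.286022)(0.3661) = 0.81520909
  phi_33 = 0.17362731 / 0.81520909 = 0.213.
Therefore phi_{33} = 0.2130.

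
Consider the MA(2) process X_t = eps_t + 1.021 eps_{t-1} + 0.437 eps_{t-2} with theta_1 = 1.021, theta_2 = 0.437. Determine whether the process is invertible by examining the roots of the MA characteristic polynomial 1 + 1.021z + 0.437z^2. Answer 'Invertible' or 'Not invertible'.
\text{Invertible}

The MA(q) characteristic polynomial is P(z) = 1 + 1.021z + 0.437z^2.
Invertibility requires all roots to lie outside the unit circle, i.e. |z| > 1 for every root.
Set 1 + (1.021) z + (0.437) z^2 = 0, i.e. a z^2 + b z + c = 0 with a = 0.437, b = 1.021, c = 1.
Discriminant D = b^2 - 4ac = (1.021)^2 - 4*(0.437)*1 = 1.042441 - (1.748) = -0.705559.
D < 0, so the roots are the complex-conjugate pair z = (-b +/- i sqrt(-D)) / (2a) = -1.1682 +/- 0.9611i.
For a conjugate pair |z|^2 = z * conj(z) = (product of roots) = c/a = 1/(0.437) = 2.28833, so |z| = sqrt(2.28833) = 1.5127 for both roots.
Moduli of all roots: 1.5127, 1.5127.
All moduli strictly greater than 1? Yes.
Verdict: Invertible.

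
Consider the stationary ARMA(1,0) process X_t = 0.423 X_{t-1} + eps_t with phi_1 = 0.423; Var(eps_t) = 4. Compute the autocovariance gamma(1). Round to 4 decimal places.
\gamma(1) = 2.0607

Multiply the model equation by X_{t-k} and take expectations. With theta_0 = psi_0 = 1 and psi_j the MA(infinity) weights, this gives
  gamma(k) - sum_i phi_i gamma(k-i) = c_k,
  c_k = sigma^2 * sum_{j=k..q} theta_j psi_{j-k}   (c_k = 0 for k > q),
using gamma(-m) = gamma(m).
Pure AR (q = 0): c_0 = sigma^2 = 4, c_k = 0 for k >= 1.
Equations for k = 0 and k = 1 (AR order 1):
  gamma(0) = phi_1 gamma(1) + c_0
  gamma(1) = phi_1 gamma(0) + c_1
Substituting the second into the first: gamma(0) (1 - phi_1^2) = c_0 + phi_1 c_1, so
  gamma(0) = c_0 / (1 - phi_1^2) = 4 / (1 - (0.423)^2) = 4 / 0.821071 = 4.871686.
  gamma(1) = phi_1 gamma(0) = (0.423)(4.871686) = 2.060723.
Therefore gamma(1) = 2.0607 (to 4 decimal places).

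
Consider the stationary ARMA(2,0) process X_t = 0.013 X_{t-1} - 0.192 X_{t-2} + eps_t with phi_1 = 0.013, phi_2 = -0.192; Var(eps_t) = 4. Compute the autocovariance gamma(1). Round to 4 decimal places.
\gamma(1) = 0.0453

Multiply the model equation by X_{t-k} and take expectations. With theta_0 = psi_0 = 1 and psi_j the MA(infinity) weights, this gives
  gamma(k) - sum_i phi_i gamma(k-i) = c_k,
  c_k = sigma^2 * sum_{j=k..q} theta_j psi_{j-k}   (c_k = 0 for k > q),
using gamma(-m) = gamma(m).
Pure AR (q = 0): c_0 = sigma^2 = 4, c_k = 0 for k >= 1.
Equations for k = 0, 1, 2 (AR order 2, c_2 = 0):
  (E0) gamma(0) = phi_1 gamma(1) + phi_2 gamma(2) + c_0
  (E1) gamma(1) = phi_1 gamma(0) + phi_2 gamma(1) + c_1
  (E2) gamma(2) = phi_1 gamma(1) + phi_2 gamma(0)
From (E1): gamma(1) = A gamma(0) + B with
  A = phi_1 / (1 - phi_2) = 0.013 / 1.192 = 0.010906,   B = c_1 / (1 - phi_2) = 0 / 1.192 = 0.
Insert (E2) into (E0): gamma(0) (1 - phi_2^2) = phi_1 (1 + phi_2) gamma(1) + c_0.
  phi_1 (1 + phi_2) = (0.013)(0.808) = 0.010504,   1 - phi_2^2 = 0.963136.
Replace gamma(1) by A gamma(0) + B and collect gamma(0):
  gamma(0) [0.963136 - (0.010504)(0.010906)] = c_0 = 4
  gamma(0) * 0.963021 = 4
  gamma(0) = 4 / 0.963021 = 4.153594.
  gamma(1) = A gamma(0) = (0.010906)(4.153594) = 0.045299.
Therefore gamma(1) = 0.0453 (to 4 decimal places).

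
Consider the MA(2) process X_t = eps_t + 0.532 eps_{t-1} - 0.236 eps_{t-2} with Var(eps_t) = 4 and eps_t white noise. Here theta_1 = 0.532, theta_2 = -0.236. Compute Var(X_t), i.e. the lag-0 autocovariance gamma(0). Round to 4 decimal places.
\gamma(0) = 5.3549

For an MA(q) process X_t = eps_t + sum_i theta_i eps_{t-i} with
Var(eps_t) = sigma^2, the variance is
  gamma(0) = sigma^2 * (1 + sum_i theta_i^2).
  sum_i theta_i^2 = (0.532)^2 + (-0.236)^2 = 0.283024 + 0.055696 = 0.33872.
  gamma(0) = 4 * (1 + 0.33872) = 4 * 1.33872 = 5.35488, which rounds to 5.3549.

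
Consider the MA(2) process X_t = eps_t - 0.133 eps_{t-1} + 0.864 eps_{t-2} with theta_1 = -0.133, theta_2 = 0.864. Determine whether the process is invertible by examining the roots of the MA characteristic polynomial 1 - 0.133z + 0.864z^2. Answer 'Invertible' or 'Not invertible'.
\text{Invertible}

The MA(q) characteristic polynomial is P(z) = 1 - 0.133z + 0.864z^2.
Invertibility requires all roots to lie outside the unit circle, i.e. |z| > 1 for every root.
Set 1 + (-0.133) z + (0.864) z^2 = 0, i.e. a z^2 + b z + c = 0 with a = 0.864, b = -0.133, c = 1.
Discriminant D = b^2 - 4ac = (-0.133)^2 - 4*(0.864)*1 = 0.017689 - (3.456) = -3.438311.
D < 0, so the roots are the complex-conjugate pair z = (-b +/- i sqrt(-D)) / (2a) = 0.077 +/- 1.0731i.
For a conjugate pair |z|^2 = z * conj(z) = (product of roots) = c/a = 1/(0.864) = 1.157407, so |z| = sqrt(1.157407) = 1.0758 for both roots.
Moduli of all roots: 1.0758, 1.0758.
All moduli strictly greater than 1? Yes.
Verdict: Invertible.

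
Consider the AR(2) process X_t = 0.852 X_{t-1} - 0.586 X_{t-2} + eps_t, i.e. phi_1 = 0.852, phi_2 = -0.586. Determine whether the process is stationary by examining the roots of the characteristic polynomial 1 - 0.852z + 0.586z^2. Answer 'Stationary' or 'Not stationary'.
\text{Stationary}

The AR(p) characteristic polynomial is P(z) = 1 - 0.852z + 0.586z^2.
Stationarity requires all roots to lie outside the unit circle, i.e. |z| > 1 for every root.
Set 1 + (-0.852) z + (0.586) z^2 = 0, i.e. a z^2 + b z + c = 0 with a = 0.586, b = -0.852, c = 1.
Discriminant D = b^2 - 4ac = (-0.852)^2 - 4*(0.586)*1 = 0.725904 - (2.344) = -1.618096.
D < 0, so the roots are the complex-conjugate pair z = (-b +/- i sqrt(-D)) / (2a) = 0.727 +/- 1.0854i.
For a conjugate pair |z|^2 = z * conj(z) = (product of roots) = c/a = 1/(0.586) = 1.706485, so |z| = sqrt(1.706485) = 1.3063 for both roots.
Moduli of all roots: 1.3063, 1.3063.
All moduli strictly greater than 1? Yes.
Verdict: Stationary.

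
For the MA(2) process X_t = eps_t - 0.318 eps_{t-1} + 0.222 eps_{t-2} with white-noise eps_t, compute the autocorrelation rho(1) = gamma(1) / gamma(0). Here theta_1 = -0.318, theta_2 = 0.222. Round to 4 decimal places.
\rho(1) = -0.3378

For an MA(q) process with theta_0 = 1, the autocovariance is
  gamma(k) = sigma^2 * sum_{i=0..q-k} theta_i * theta_{i+k},
and rho(k) = gamma(k) / gamma(0). Sigma^2 cancels.
  numerator   = (1)*(-0.318) + (-0.318)*(0.222) = -0.388596.
  denominator = (1)^2 + (-0.318)^2 + (0.222)^2 = 1.150408.
  rho(1) = -0.388596 / 1.150408 = -0.3378.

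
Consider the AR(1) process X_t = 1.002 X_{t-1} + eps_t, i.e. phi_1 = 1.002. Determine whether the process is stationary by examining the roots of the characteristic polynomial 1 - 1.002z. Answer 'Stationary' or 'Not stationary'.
\text{Not stationary}

The AR(p) characteristic polynomial is P(z) = 1 - 1.002z.
Stationarity requires all roots to lie outside the unit circle, i.e. |z| > 1 for every root.
This is linear in z: 1 + (-1.002) z = 0  =>  z = -1/(-1.002) = 0.998004,  |z| = 0.998004.
Moduli of all roots: 0.9980.
All moduli strictly greater than 1? No.
Verdict: Not stationary.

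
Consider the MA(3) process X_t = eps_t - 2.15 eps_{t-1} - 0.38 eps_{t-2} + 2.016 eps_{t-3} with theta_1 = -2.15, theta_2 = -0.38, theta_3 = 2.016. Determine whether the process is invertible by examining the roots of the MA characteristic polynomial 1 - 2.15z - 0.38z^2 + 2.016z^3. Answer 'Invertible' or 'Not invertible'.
\text{Not invertible}

The MA(q) characteristic polynomial is P(z) = 1 - 2.15z - 0.38z^2 + 2.016z^3.
Invertibility requires all roots to lie outside the unit circle, i.e. |z| > 1 for every root.
Degree 3: look for a simple real root z0 first, then factor out (1 - z/z0) and solve the remaining quadratic.
Testing z0 = 0.625: P(0.625) = 1 + (-2.15)(0.625) + (-0.38)(0.625)^2 + (2.016)(0.625)^3
  = 1 + (-1.34375) + (-0.148438) + (0.492188) = 0.  So z_0 = 0.625 is a root, |z_0| = 0.625.
Divide out the factor (1 - 1.6 z) = (1 - z/z0) (since 1/z0 = 1.6):
  P(z) = (1 - 1.6 z)(1 + (-0.55) z + (-1.26) z^2)
  [check: z-coef -0.55 - (1.6) = -2.15; z^2-coef -1.26 - (1.6)(-0.55) = -0.38; z^3-coef -(1.6)(-1.26) = 2.016.]
Remaining roots from the quadratic factor 1 + (-0.55) z + (-1.26) z^2:
  Set 1 + (-0.55) z + (-1.26) z^2 = 0, i.e. a z^2 + b z + c = 0 with a = -1.26, b = -0.55, c = 1.
  Discriminant D = b^2 - 4ac = (-0.55)^2 - 4*(-1.26)*1 = 0.3025 - (-5.04) = 5.3425.
  D >= 0, so the roots are real: z = (-b +/- sqrt(D)) / (2a) = (0.55 +/- 2.311385) / (-2.52).
    z_1 = (0.55 + 2.311385) / (-2.52) = -1.1355,   |z_1| = 1.1355.
    z_2 = (0.55 - 2.311385) / (-2.52) = 0.699,   |z_2| = 0.699.
Moduli of all roots: 0.6250, 1.1355, 0.6990.
All moduli strictly greater than 1? No.
Verdict: Not invertible.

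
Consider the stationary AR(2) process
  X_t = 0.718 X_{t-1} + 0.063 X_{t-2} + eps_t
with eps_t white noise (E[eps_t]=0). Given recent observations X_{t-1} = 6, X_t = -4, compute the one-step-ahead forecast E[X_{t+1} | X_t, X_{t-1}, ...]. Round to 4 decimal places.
E[X_{t+1} \mid \mathcal F_t] = -2.4940

For an AR(p) model X_t = c + sum_i phi_i X_{t-i} + eps_t, the
one-step-ahead conditional mean is
  E[X_{t+1} | X_t, ...] = c + sum_i phi_i X_{t+1-i}.
Substitute known values:
  E[X_{t+1} | ...] = (0.718) * (-4) + (0.063) * (6)
                   = -2.4940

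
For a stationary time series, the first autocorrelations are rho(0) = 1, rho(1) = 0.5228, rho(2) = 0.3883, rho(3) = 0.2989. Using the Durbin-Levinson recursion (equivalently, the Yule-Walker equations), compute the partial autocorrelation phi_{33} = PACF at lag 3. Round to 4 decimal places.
\phi_{33} = 0.0639

The PACF at lag k is phi_{kk}, the last component of the solution
to the Yule-Walker system G_k phi = r_k where
  (G_k)_{ij} = rho(|i - j|), (r_k)_i = rho(i), i,j = 1..k.
Equivalently, Durbin-Levinson gives phi_{kk} iteratively:
  phi_{11} = rho(1)
  phi_{kk} = [rho(k) - sum_{j=1..k-1} phi_{k-1,j} rho(k-j)]
            / [1 - sum_{j=1..k-1} phi_{k-1,j} rho(j)],
  phi_{k,j} = phi_{k-1,j} - phi_{kk} phi_{k-1,k-j},  j = 1..k-1.
Step k = 1:
  phi_11 = rho(1) = 0.5228.
Step k = 2:
  phi_22 = [rho(2) - phi_11 rho(1)] / [1 - phi_11 rho(1)] = [0.3883 - (0.5228)(0.5228)] / [1 - (0.5228)(0.5228)]
         = 0.11498016 / 0.72668016 = 0.158227.
  Update: phi_21 = phi_11 - phi_22 phi_11 = 0.5228 - (0.158227)(0.5228) = 0.440079.
Step k = 3:
  phi_33 = [rho(3) - phi_21 rho(2) - phi_22 rho(1)] / [1 - phi_21 rho(1) - phi_22 rho(2)]
    numerator   = 0.2989 - (0.440079)(0.3883) - (0.158227)(0.5228) = 0.04529639
    denominator = 1 - (0.440079)(0.5228) - (0.158227)(0.3883) = 0.70848724
  phi_33 = 0.04529639 / 0.70848724 = 0.0639.
Therefore phi_{33} = 0.0639.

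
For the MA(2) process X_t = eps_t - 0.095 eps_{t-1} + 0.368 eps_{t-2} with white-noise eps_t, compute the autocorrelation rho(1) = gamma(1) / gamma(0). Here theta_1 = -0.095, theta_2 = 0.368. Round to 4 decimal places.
\rho(1) = -0.1136

For an MA(q) process with theta_0 = 1, the autocovariance is
  gamma(k) = sigma^2 * sum_{i=0..q-k} theta_i * theta_{i+k},
and rho(k) = gamma(k) / gamma(0). Sigma^2 cancels.
  numerator   = (1)*(-0.095) + (-0.095)*(0.368) = -0.12996.
  denominator = (1)^2 + (-0.095)^2 + (0.368)^2 = 1.144449.
  rho(1) = -0.12996 / 1.144449 = -0.1136.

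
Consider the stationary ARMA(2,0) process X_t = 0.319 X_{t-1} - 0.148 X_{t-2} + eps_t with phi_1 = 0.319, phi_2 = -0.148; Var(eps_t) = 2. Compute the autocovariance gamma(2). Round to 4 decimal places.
\gamma(2) = -0.1315

Multiply the model equation by X_{t-k} and take expectations. With theta_0 = psi_0 = 1 and psi_j the MA(infinity) weights, this gives
  gamma(k) - sum_i phi_i gamma(k-i) = c_k,
  c_k = sigma^2 * sum_{j=k..q} theta_j psi_{j-k}   (c_k = 0 for k > q),
using gamma(-m) = gamma(m).
Pure AR (q = 0): c_0 = sigma^2 = 2, c_k = 0 for k >= 1.
Equations for k = 0, 1, 2 (AR order 2, c_2 = 0):
  (E0) gamma(0) = phi_1 gamma(1) + phi_2 gamma(2) + c_0
  (E1) gamma(1) = phi_1 gamma(0) + phi_2 gamma(1) + c_1
  (E2) gamma(2) = phi_1 gamma(1) + phi_2 gamma(0)
From (E1): gamma(1) = A gamma(0) + B with
  A = phi_1 / (1 - phi_2) = 0.319 / 1.148 = 0.277875,   B = c_1 / (1 - phi_2) = 0 / 1.148 = 0.
Insert (E2) into (E0): gamma(0) (1 - phi_2^2) = phi_1 (1 + phi_2) gamma(1) + c_0.
  phi_1 (1 + phi_2) = (0.319)(0.852) = 0.271788,   1 - phi_2^2 = 0.978096.
Replace gamma(1) by A gamma(0) + B and collect gamma(0):
  gamma(0) [0.978096 - (0.271788)(0.277875)] = c_0 = 2
  gamma(0) * 0.902573 = 2
  gamma(0) = 2 / 0.902573 = 2.215887.
  gamma(1) = A gamma(0) = (0.277875)(2.215887) = 0.615739.
  gamma(2) = phi_1 gamma(1) + phi_2 gamma(0) = (0.319)(0.615739) + (-0.148)(2.215887) = -0.131531.
Therefore gamma(2) = -0.1315 (to 4 decimal places).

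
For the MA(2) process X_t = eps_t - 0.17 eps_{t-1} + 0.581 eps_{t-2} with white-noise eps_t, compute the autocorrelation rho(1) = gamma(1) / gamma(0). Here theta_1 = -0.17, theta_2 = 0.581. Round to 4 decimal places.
\rho(1) = -0.1967

For an MA(q) process with theta_0 = 1, the autocovariance is
  gamma(k) = sigma^2 * sum_{i=0..q-k} theta_i * theta_{i+k},
and rho(k) = gamma(k) / gamma(0). Sigma^2 cancels.
  numerator   = (1)*(-0.17) + (-0.17)*(0.581) = -0.26877.
  denominator = (1)^2 + (-0.17)^2 + (0.581)^2 = 1.366461.
  rho(1) = -0.26877 / 1.366461 = -0.1967.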